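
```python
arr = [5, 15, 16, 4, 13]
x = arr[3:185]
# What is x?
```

arr has length 5. The slice arr[3:185] selects indices [3, 4] (3->4, 4->13), giving [4, 13].

[4, 13]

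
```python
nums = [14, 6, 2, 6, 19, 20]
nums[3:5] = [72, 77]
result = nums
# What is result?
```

nums starts as [14, 6, 2, 6, 19, 20] (length 6). The slice nums[3:5] covers indices [3, 4] with values [6, 19]. Replacing that slice with [72, 77] (same length) produces [14, 6, 2, 72, 77, 20].

[14, 6, 2, 72, 77, 20]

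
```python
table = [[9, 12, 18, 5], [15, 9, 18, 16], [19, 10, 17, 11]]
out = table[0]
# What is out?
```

table has 3 rows. Row 0 is [9, 12, 18, 5].

[9, 12, 18, 5]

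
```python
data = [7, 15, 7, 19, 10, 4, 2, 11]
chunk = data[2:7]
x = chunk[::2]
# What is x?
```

data has length 8. The slice data[2:7] selects indices [2, 3, 4, 5, 6] (2->7, 3->19, 4->10, 5->4, 6->2), giving [7, 19, 10, 4, 2]. So chunk = [7, 19, 10, 4, 2]. chunk has length 5. The slice chunk[::2] selects indices [0, 2, 4] (0->7, 2->10, 4->2), giving [7, 10, 2].

[7, 10, 2]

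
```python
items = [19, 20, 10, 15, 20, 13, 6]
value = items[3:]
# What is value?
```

items has length 7. The slice items[3:] selects indices [3, 4, 5, 6] (3->15, 4->20, 5->13, 6->6), giving [15, 20, 13, 6].

[15, 20, 13, 6]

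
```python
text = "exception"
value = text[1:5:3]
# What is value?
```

text has length 9. The slice text[1:5:3] selects indices [1, 4] (1->'x', 4->'p'), giving 'xp'.

'xp'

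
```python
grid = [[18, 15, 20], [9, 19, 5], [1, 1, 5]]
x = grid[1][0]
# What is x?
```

grid[1] = [9, 19, 5]. Taking column 0 of that row yields 9.

9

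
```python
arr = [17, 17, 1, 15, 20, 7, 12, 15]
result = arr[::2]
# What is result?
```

arr has length 8. The slice arr[::2] selects indices [0, 2, 4, 6] (0->17, 2->1, 4->20, 6->12), giving [17, 1, 20, 12].

[17, 1, 20, 12]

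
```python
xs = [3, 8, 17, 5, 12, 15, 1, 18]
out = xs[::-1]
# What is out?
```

xs has length 8. The slice xs[::-1] selects indices [7, 6, 5, 4, 3, 2, 1, 0] (7->18, 6->1, 5->15, 4->12, 3->5, 2->17, 1->8, 0->3), giving [18, 1, 15, 12, 5, 17, 8, 3].

[18, 1, 15, 12, 5, 17, 8, 3]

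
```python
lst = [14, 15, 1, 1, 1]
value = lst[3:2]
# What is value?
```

lst has length 5. The slice lst[3:2] resolves to an empty index range, so the result is [].

[]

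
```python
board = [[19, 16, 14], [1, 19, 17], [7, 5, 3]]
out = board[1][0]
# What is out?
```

board[1] = [1, 19, 17]. Taking column 0 of that row yields 1.

1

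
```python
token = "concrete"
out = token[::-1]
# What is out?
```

token has length 8. The slice token[::-1] selects indices [7, 6, 5, 4, 3, 2, 1, 0] (7->'e', 6->'t', 5->'e', 4->'r', 3->'c', 2->'n', 1->'o', 0->'c'), giving 'etercnoc'.

'etercnoc'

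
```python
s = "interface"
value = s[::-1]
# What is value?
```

s has length 9. The slice s[::-1] selects indices [8, 7, 6, 5, 4, 3, 2, 1, 0] (8->'e', 7->'c', 6->'a', 5->'f', 4->'r', 3->'e', 2->'t', 1->'n', 0->'i'), giving 'ecafretni'.

'ecafretni'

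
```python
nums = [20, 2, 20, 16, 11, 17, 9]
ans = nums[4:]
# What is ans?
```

nums has length 7. The slice nums[4:] selects indices [4, 5, 6] (4->11, 5->17, 6->9), giving [11, 17, 9].

[11, 17, 9]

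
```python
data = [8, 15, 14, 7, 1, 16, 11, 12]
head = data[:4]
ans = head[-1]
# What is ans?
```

data has length 8. The slice data[:4] selects indices [0, 1, 2, 3] (0->8, 1->15, 2->14, 3->7), giving [8, 15, 14, 7]. So head = [8, 15, 14, 7]. Then head[-1] = 7.

7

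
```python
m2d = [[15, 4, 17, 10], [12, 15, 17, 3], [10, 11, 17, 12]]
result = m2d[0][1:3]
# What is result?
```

m2d[0] = [15, 4, 17, 10]. m2d[0] has length 4. The slice m2d[0][1:3] selects indices [1, 2] (1->4, 2->17), giving [4, 17].

[4, 17]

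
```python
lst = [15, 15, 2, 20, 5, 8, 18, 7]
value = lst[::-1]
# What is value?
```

lst has length 8. The slice lst[::-1] selects indices [7, 6, 5, 4, 3, 2, 1, 0] (7->7, 6->18, 5->8, 4->5, 3->20, 2->2, 1->15, 0->15), giving [7, 18, 8, 5, 20, 2, 15, 15].

[7, 18, 8, 5, 20, 2, 15, 15]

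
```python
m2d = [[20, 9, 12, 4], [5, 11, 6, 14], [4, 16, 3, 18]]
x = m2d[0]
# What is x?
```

m2d has 3 rows. Row 0 is [20, 9, 12, 4].

[20, 9, 12, 4]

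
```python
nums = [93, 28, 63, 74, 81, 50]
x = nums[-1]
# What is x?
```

nums has length 6. Negative index -1 maps to positive index 6 + (-1) = 5. nums[5] = 50.

50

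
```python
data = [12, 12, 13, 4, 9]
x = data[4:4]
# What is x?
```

data has length 5. The slice data[4:4] resolves to an empty index range, so the result is [].

[]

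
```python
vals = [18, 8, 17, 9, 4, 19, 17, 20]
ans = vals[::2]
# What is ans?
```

vals has length 8. The slice vals[::2] selects indices [0, 2, 4, 6] (0->18, 2->17, 4->4, 6->17), giving [18, 17, 4, 17].

[18, 17, 4, 17]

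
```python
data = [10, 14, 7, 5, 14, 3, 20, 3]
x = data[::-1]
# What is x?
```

data has length 8. The slice data[::-1] selects indices [7, 6, 5, 4, 3, 2, 1, 0] (7->3, 6->20, 5->3, 4->14, 3->5, 2->7, 1->14, 0->10), giving [3, 20, 3, 14, 5, 7, 14, 10].

[3, 20, 3, 14, 5, 7, 14, 10]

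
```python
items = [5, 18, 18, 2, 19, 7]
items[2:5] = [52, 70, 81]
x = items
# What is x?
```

items starts as [5, 18, 18, 2, 19, 7] (length 6). The slice items[2:5] covers indices [2, 3, 4] with values [18, 2, 19]. Replacing that slice with [52, 70, 81] (same length) produces [5, 18, 52, 70, 81, 7].

[5, 18, 52, 70, 81, 7]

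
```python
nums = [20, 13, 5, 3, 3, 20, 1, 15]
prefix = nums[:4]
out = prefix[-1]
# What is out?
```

nums has length 8. The slice nums[:4] selects indices [0, 1, 2, 3] (0->20, 1->13, 2->5, 3->3), giving [20, 13, 5, 3]. So prefix = [20, 13, 5, 3]. Then prefix[-1] = 3.

3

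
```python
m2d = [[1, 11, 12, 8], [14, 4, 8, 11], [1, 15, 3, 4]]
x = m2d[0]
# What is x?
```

m2d has 3 rows. Row 0 is [1, 11, 12, 8].

[1, 11, 12, 8]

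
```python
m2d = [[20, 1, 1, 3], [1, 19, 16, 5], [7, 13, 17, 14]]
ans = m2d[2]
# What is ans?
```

m2d has 3 rows. Row 2 is [7, 13, 17, 14].

[7, 13, 17, 14]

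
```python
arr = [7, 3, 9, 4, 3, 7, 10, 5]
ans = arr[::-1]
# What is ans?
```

arr has length 8. The slice arr[::-1] selects indices [7, 6, 5, 4, 3, 2, 1, 0] (7->5, 6->10, 5->7, 4->3, 3->4, 2->9, 1->3, 0->7), giving [5, 10, 7, 3, 4, 9, 3, 7].

[5, 10, 7, 3, 4, 9, 3, 7]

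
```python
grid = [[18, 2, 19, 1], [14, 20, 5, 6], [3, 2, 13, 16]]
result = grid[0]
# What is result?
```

grid has 3 rows. Row 0 is [18, 2, 19, 1].

[18, 2, 19, 1]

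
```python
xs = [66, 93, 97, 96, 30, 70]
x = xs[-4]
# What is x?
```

xs has length 6. Negative index -4 maps to positive index 6 + (-4) = 2. xs[2] = 97.

97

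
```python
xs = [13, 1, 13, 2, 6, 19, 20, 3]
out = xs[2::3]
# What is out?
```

xs has length 8. The slice xs[2::3] selects indices [2, 5] (2->13, 5->19), giving [13, 19].

[13, 19]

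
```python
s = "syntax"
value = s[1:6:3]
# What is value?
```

s has length 6. The slice s[1:6:3] selects indices [1, 4] (1->'y', 4->'a'), giving 'ya'.

'ya'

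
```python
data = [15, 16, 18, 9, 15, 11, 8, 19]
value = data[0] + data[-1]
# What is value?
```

data has length 8. data[0] = 15.
data has length 8. Negative index -1 maps to positive index 8 + (-1) = 7. data[7] = 19.
Sum: 15 + 19 = 34.

34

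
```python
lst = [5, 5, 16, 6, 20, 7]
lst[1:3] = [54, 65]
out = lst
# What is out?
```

lst starts as [5, 5, 16, 6, 20, 7] (length 6). The slice lst[1:3] covers indices [1, 2] with values [5, 16]. Replacing that slice with [54, 65] (same length) produces [5, 54, 65, 6, 20, 7].

[5, 54, 65, 6, 20, 7]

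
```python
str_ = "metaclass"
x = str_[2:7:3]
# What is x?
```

str_ has length 9. The slice str_[2:7:3] selects indices [2, 5] (2->'t', 5->'l'), giving 'tl'.

'tl'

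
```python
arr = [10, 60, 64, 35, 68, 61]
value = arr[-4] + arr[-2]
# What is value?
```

arr has length 6. Negative index -4 maps to positive index 6 + (-4) = 2. arr[2] = 64.
arr has length 6. Negative index -2 maps to positive index 6 + (-2) = 4. arr[4] = 68.
Sum: 64 + 68 = 132.

132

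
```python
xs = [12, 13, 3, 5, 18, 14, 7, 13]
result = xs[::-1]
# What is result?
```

xs has length 8. The slice xs[::-1] selects indices [7, 6, 5, 4, 3, 2, 1, 0] (7->13, 6->7, 5->14, 4->18, 3->5, 2->3, 1->13, 0->12), giving [13, 7, 14, 18, 5, 3, 13, 12].

[13, 7, 14, 18, 5, 3, 13, 12]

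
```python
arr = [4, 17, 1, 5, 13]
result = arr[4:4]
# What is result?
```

arr has length 5. The slice arr[4:4] resolves to an empty index range, so the result is [].

[]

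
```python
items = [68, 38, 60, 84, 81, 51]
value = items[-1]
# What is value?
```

items has length 6. Negative index -1 maps to positive index 6 + (-1) = 5. items[5] = 51.

51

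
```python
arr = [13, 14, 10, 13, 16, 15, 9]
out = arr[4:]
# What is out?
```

arr has length 7. The slice arr[4:] selects indices [4, 5, 6] (4->16, 5->15, 6->9), giving [16, 15, 9].

[16, 15, 9]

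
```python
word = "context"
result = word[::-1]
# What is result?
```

word has length 7. The slice word[::-1] selects indices [6, 5, 4, 3, 2, 1, 0] (6->'t', 5->'x', 4->'e', 3->'t', 2->'n', 1->'o', 0->'c'), giving 'txetnoc'.

'txetnoc'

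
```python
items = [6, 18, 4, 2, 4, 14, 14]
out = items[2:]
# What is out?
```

items has length 7. The slice items[2:] selects indices [2, 3, 4, 5, 6] (2->4, 3->2, 4->4, 5->14, 6->14), giving [4, 2, 4, 14, 14].

[4, 2, 4, 14, 14]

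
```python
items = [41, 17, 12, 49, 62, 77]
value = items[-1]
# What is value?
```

items has length 6. Negative index -1 maps to positive index 6 + (-1) = 5. items[5] = 77.

77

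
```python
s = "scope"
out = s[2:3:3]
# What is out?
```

s has length 5. The slice s[2:3:3] selects indices [2] (2->'o'), giving 'o'.

'o'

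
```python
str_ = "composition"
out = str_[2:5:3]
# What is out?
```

str_ has length 11. The slice str_[2:5:3] selects indices [2] (2->'m'), giving 'm'.

'm'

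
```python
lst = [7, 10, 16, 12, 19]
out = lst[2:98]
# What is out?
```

lst has length 5. The slice lst[2:98] selects indices [2, 3, 4] (2->16, 3->12, 4->19), giving [16, 12, 19].

[16, 12, 19]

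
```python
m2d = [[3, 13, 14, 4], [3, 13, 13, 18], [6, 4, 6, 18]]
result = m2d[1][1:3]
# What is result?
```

m2d[1] = [3, 13, 13, 18]. m2d[1] has length 4. The slice m2d[1][1:3] selects indices [1, 2] (1->13, 2->13), giving [13, 13].

[13, 13]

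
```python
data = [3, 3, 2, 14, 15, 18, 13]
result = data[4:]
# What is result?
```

data has length 7. The slice data[4:] selects indices [4, 5, 6] (4->15, 5->18, 6->13), giving [15, 18, 13].

[15, 18, 13]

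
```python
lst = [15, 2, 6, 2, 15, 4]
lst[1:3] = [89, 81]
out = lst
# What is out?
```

lst starts as [15, 2, 6, 2, 15, 4] (length 6). The slice lst[1:3] covers indices [1, 2] with values [2, 6]. Replacing that slice with [89, 81] (same length) produces [15, 89, 81, 2, 15, 4].

[15, 89, 81, 2, 15, 4]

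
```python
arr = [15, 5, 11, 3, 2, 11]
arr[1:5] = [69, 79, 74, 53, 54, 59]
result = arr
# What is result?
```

arr starts as [15, 5, 11, 3, 2, 11] (length 6). The slice arr[1:5] covers indices [1, 2, 3, 4] with values [5, 11, 3, 2]. Replacing that slice with [69, 79, 74, 53, 54, 59] (different length) produces [15, 69, 79, 74, 53, 54, 59, 11].

[15, 69, 79, 74, 53, 54, 59, 11]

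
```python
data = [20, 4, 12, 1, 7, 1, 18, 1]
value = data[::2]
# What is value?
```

data has length 8. The slice data[::2] selects indices [0, 2, 4, 6] (0->20, 2->12, 4->7, 6->18), giving [20, 12, 7, 18].

[20, 12, 7, 18]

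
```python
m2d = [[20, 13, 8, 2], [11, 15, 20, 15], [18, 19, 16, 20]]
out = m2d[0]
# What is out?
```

m2d has 3 rows. Row 0 is [20, 13, 8, 2].

[20, 13, 8, 2]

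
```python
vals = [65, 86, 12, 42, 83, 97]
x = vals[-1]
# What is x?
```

vals has length 6. Negative index -1 maps to positive index 6 + (-1) = 5. vals[5] = 97.

97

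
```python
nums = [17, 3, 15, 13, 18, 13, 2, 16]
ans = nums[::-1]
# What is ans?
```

nums has length 8. The slice nums[::-1] selects indices [7, 6, 5, 4, 3, 2, 1, 0] (7->16, 6->2, 5->13, 4->18, 3->13, 2->15, 1->3, 0->17), giving [16, 2, 13, 18, 13, 15, 3, 17].

[16, 2, 13, 18, 13, 15, 3, 17]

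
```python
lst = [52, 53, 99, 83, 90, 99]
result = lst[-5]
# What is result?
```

lst has length 6. Negative index -5 maps to positive index 6 + (-5) = 1. lst[1] = 53.

53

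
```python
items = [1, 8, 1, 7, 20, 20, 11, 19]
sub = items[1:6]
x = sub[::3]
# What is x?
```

items has length 8. The slice items[1:6] selects indices [1, 2, 3, 4, 5] (1->8, 2->1, 3->7, 4->20, 5->20), giving [8, 1, 7, 20, 20]. So sub = [8, 1, 7, 20, 20]. sub has length 5. The slice sub[::3] selects indices [0, 3] (0->8, 3->20), giving [8, 20].

[8, 20]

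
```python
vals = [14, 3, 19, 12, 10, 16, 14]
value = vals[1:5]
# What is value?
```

vals has length 7. The slice vals[1:5] selects indices [1, 2, 3, 4] (1->3, 2->19, 3->12, 4->10), giving [3, 19, 12, 10].

[3, 19, 12, 10]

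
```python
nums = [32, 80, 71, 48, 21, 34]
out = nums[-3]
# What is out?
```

nums has length 6. Negative index -3 maps to positive index 6 + (-3) = 3. nums[3] = 48.

48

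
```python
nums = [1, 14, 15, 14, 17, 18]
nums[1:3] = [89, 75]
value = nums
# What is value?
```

nums starts as [1, 14, 15, 14, 17, 18] (length 6). The slice nums[1:3] covers indices [1, 2] with values [14, 15]. Replacing that slice with [89, 75] (same length) produces [1, 89, 75, 14, 17, 18].

[1, 89, 75, 14, 17, 18]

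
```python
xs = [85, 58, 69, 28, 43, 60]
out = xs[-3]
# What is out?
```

xs has length 6. Negative index -3 maps to positive index 6 + (-3) = 3. xs[3] = 28.

28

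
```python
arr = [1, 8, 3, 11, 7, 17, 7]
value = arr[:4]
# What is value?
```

arr has length 7. The slice arr[:4] selects indices [0, 1, 2, 3] (0->1, 1->8, 2->3, 3->11), giving [1, 8, 3, 11].

[1, 8, 3, 11]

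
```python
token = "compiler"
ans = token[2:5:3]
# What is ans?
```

token has length 8. The slice token[2:5:3] selects indices [2] (2->'m'), giving 'm'.

'm'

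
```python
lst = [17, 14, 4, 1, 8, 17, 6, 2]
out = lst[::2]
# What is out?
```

lst has length 8. The slice lst[::2] selects indices [0, 2, 4, 6] (0->17, 2->4, 4->8, 6->6), giving [17, 4, 8, 6].

[17, 4, 8, 6]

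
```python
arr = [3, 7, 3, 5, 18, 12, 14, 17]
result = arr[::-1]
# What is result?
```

arr has length 8. The slice arr[::-1] selects indices [7, 6, 5, 4, 3, 2, 1, 0] (7->17, 6->14, 5->12, 4->18, 3->5, 2->3, 1->7, 0->3), giving [17, 14, 12, 18, 5, 3, 7, 3].

[17, 14, 12, 18, 5, 3, 7, 3]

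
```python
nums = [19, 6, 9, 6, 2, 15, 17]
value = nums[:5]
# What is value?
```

nums has length 7. The slice nums[:5] selects indices [0, 1, 2, 3, 4] (0->19, 1->6, 2->9, 3->6, 4->2), giving [19, 6, 9, 6, 2].

[19, 6, 9, 6, 2]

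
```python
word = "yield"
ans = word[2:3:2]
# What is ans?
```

word has length 5. The slice word[2:3:2] selects indices [2] (2->'e'), giving 'e'.

'e'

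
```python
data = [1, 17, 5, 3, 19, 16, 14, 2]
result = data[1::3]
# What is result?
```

data has length 8. The slice data[1::3] selects indices [1, 4, 7] (1->17, 4->19, 7->2), giving [17, 19, 2].

[17, 19, 2]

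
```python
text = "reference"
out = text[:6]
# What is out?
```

text has length 9. The slice text[:6] selects indices [0, 1, 2, 3, 4, 5] (0->'r', 1->'e', 2->'f', 3->'e', 4->'r', 5->'e'), giving 'refere'.

'refere'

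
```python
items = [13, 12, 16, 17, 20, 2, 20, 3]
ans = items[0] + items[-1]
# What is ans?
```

items has length 8. items[0] = 13.
items has length 8. Negative index -1 maps to positive index 8 + (-1) = 7. items[7] = 3.
Sum: 13 + 3 = 16.

16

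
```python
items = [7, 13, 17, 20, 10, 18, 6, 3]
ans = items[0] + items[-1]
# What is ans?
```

items has length 8. items[0] = 7.
items has length 8. Negative index -1 maps to positive index 8 + (-1) = 7. items[7] = 3.
Sum: 7 + 3 = 10.

10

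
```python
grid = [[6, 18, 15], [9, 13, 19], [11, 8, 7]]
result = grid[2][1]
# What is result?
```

grid[2] = [11, 8, 7]. Taking column 1 of that row yields 8.

8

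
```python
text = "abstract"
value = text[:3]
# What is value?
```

text has length 8. The slice text[:3] selects indices [0, 1, 2] (0->'a', 1->'b', 2->'s'), giving 'abs'.

'abs'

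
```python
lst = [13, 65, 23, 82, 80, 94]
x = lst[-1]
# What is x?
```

lst has length 6. Negative index -1 maps to positive index 6 + (-1) = 5. lst[5] = 94.

94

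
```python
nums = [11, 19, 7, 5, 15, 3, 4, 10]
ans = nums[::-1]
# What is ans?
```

nums has length 8. The slice nums[::-1] selects indices [7, 6, 5, 4, 3, 2, 1, 0] (7->10, 6->4, 5->3, 4->15, 3->5, 2->7, 1->19, 0->11), giving [10, 4, 3, 15, 5, 7, 19, 11].

[10, 4, 3, 15, 5, 7, 19, 11]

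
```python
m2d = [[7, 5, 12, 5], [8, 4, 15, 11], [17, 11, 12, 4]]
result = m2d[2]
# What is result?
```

m2d has 3 rows. Row 2 is [17, 11, 12, 4].

[17, 11, 12, 4]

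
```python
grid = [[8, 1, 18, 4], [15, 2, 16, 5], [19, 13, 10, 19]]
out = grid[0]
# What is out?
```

grid has 3 rows. Row 0 is [8, 1, 18, 4].

[8, 1, 18, 4]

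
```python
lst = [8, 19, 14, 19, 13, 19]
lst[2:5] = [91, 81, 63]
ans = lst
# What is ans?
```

lst starts as [8, 19, 14, 19, 13, 19] (length 6). The slice lst[2:5] covers indices [2, 3, 4] with values [14, 19, 13]. Replacing that slice with [91, 81, 63] (same length) produces [8, 19, 91, 81, 63, 19].

[8, 19, 91, 81, 63, 19]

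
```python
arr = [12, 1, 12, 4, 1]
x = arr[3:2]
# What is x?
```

arr has length 5. The slice arr[3:2] resolves to an empty index range, so the result is [].

[]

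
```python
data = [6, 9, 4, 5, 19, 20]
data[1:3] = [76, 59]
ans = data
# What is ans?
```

data starts as [6, 9, 4, 5, 19, 20] (length 6). The slice data[1:3] covers indices [1, 2] with values [9, 4]. Replacing that slice with [76, 59] (same length) produces [6, 76, 59, 5, 19, 20].

[6, 76, 59, 5, 19, 20]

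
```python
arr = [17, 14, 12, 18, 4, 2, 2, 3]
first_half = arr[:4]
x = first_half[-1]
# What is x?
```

arr has length 8. The slice arr[:4] selects indices [0, 1, 2, 3] (0->17, 1->14, 2->12, 3->18), giving [17, 14, 12, 18]. So first_half = [17, 14, 12, 18]. Then first_half[-1] = 18.

18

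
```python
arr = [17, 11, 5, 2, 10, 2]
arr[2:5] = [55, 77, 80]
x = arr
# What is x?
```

arr starts as [17, 11, 5, 2, 10, 2] (length 6). The slice arr[2:5] covers indices [2, 3, 4] with values [5, 2, 10]. Replacing that slice with [55, 77, 80] (same length) produces [17, 11, 55, 77, 80, 2].

[17, 11, 55, 77, 80, 2]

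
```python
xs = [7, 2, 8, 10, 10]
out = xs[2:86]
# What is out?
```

xs has length 5. The slice xs[2:86] selects indices [2, 3, 4] (2->8, 3->10, 4->10), giving [8, 10, 10].

[8, 10, 10]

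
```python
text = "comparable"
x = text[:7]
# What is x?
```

text has length 10. The slice text[:7] selects indices [0, 1, 2, 3, 4, 5, 6] (0->'c', 1->'o', 2->'m', 3->'p', 4->'a', 5->'r', 6->'a'), giving 'compara'.

'compara'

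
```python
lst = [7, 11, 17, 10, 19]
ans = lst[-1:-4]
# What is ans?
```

lst has length 5. The slice lst[-1:-4] resolves to an empty index range, so the result is [].

[]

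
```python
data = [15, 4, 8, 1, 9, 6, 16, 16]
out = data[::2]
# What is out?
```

data has length 8. The slice data[::2] selects indices [0, 2, 4, 6] (0->15, 2->8, 4->9, 6->16), giving [15, 8, 9, 16].

[15, 8, 9, 16]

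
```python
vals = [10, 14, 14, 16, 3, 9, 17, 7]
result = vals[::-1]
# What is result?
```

vals has length 8. The slice vals[::-1] selects indices [7, 6, 5, 4, 3, 2, 1, 0] (7->7, 6->17, 5->9, 4->3, 3->16, 2->14, 1->14, 0->10), giving [7, 17, 9, 3, 16, 14, 14, 10].

[7, 17, 9, 3, 16, 14, 14, 10]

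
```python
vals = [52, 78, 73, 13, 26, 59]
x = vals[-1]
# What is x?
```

vals has length 6. Negative index -1 maps to positive index 6 + (-1) = 5. vals[5] = 59.

59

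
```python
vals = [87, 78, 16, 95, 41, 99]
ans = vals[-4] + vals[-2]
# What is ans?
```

vals has length 6. Negative index -4 maps to positive index 6 + (-4) = 2. vals[2] = 16.
vals has length 6. Negative index -2 maps to positive index 6 + (-2) = 4. vals[4] = 41.
Sum: 16 + 41 = 57.

57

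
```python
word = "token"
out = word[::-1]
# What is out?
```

word has length 5. The slice word[::-1] selects indices [4, 3, 2, 1, 0] (4->'n', 3->'e', 2->'k', 1->'o', 0->'t'), giving 'nekot'.

'nekot'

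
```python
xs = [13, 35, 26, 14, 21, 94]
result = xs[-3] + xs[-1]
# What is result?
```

xs has length 6. Negative index -3 maps to positive index 6 + (-3) = 3. xs[3] = 14.
xs has length 6. Negative index -1 maps to positive index 6 + (-1) = 5. xs[5] = 94.
Sum: 14 + 94 = 108.

108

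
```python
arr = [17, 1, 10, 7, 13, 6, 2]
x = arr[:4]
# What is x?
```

arr has length 7. The slice arr[:4] selects indices [0, 1, 2, 3] (0->17, 1->1, 2->10, 3->7), giving [17, 1, 10, 7].

[17, 1, 10, 7]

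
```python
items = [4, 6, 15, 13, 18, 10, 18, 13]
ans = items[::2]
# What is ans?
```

items has length 8. The slice items[::2] selects indices [0, 2, 4, 6] (0->4, 2->15, 4->18, 6->18), giving [4, 15, 18, 18].

[4, 15, 18, 18]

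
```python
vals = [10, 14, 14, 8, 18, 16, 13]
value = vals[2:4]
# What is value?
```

vals has length 7. The slice vals[2:4] selects indices [2, 3] (2->14, 3->8), giving [14, 8].

[14, 8]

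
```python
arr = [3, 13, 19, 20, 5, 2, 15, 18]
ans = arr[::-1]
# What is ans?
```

arr has length 8. The slice arr[::-1] selects indices [7, 6, 5, 4, 3, 2, 1, 0] (7->18, 6->15, 5->2, 4->5, 3->20, 2->19, 1->13, 0->3), giving [18, 15, 2, 5, 20, 19, 13, 3].

[18, 15, 2, 5, 20, 19, 13, 3]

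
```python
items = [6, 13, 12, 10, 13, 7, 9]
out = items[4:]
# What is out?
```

items has length 7. The slice items[4:] selects indices [4, 5, 6] (4->13, 5->7, 6->9), giving [13, 7, 9].

[13, 7, 9]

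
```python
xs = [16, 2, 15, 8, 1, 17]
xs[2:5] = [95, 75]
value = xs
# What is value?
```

xs starts as [16, 2, 15, 8, 1, 17] (length 6). The slice xs[2:5] covers indices [2, 3, 4] with values [15, 8, 1]. Replacing that slice with [95, 75] (different length) produces [16, 2, 95, 75, 17].

[16, 2, 95, 75, 17]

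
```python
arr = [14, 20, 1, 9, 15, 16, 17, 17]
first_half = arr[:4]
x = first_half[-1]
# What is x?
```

arr has length 8. The slice arr[:4] selects indices [0, 1, 2, 3] (0->14, 1->20, 2->1, 3->9), giving [14, 20, 1, 9]. So first_half = [14, 20, 1, 9]. Then first_half[-1] = 9.

9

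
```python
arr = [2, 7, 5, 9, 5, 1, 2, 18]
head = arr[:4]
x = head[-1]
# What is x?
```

arr has length 8. The slice arr[:4] selects indices [0, 1, 2, 3] (0->2, 1->7, 2->5, 3->9), giving [2, 7, 5, 9]. So head = [2, 7, 5, 9]. Then head[-1] = 9.

9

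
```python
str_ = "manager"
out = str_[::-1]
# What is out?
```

str_ has length 7. The slice str_[::-1] selects indices [6, 5, 4, 3, 2, 1, 0] (6->'r', 5->'e', 4->'g', 3->'a', 2->'n', 1->'a', 0->'m'), giving 'reganam'.

'reganam'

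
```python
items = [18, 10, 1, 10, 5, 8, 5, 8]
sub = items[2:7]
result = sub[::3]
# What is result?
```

items has length 8. The slice items[2:7] selects indices [2, 3, 4, 5, 6] (2->1, 3->10, 4->5, 5->8, 6->5), giving [1, 10, 5, 8, 5]. So sub = [1, 10, 5, 8, 5]. sub has length 5. The slice sub[::3] selects indices [0, 3] (0->1, 3->8), giving [1, 8].

[1, 8]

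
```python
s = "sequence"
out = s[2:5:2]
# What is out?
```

s has length 8. The slice s[2:5:2] selects indices [2, 4] (2->'q', 4->'e'), giving 'qe'.

'qe'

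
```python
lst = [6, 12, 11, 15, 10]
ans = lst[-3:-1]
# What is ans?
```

lst has length 5. The slice lst[-3:-1] selects indices [2, 3] (2->11, 3->15), giving [11, 15].

[11, 15]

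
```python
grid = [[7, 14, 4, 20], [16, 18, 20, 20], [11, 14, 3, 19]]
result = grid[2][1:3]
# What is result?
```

grid[2] = [11, 14, 3, 19]. grid[2] has length 4. The slice grid[2][1:3] selects indices [1, 2] (1->14, 2->3), giving [14, 3].

[14, 3]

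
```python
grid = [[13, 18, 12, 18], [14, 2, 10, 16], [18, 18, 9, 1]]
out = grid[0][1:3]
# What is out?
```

grid[0] = [13, 18, 12, 18]. grid[0] has length 4. The slice grid[0][1:3] selects indices [1, 2] (1->18, 2->12), giving [18, 12].

[18, 12]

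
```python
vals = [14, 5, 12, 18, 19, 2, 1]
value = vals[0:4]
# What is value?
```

vals has length 7. The slice vals[0:4] selects indices [0, 1, 2, 3] (0->14, 1->5, 2->12, 3->18), giving [14, 5, 12, 18].

[14, 5, 12, 18]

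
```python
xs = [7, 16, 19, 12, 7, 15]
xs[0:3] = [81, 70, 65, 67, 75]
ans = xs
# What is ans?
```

xs starts as [7, 16, 19, 12, 7, 15] (length 6). The slice xs[0:3] covers indices [0, 1, 2] with values [7, 16, 19]. Replacing that slice with [81, 70, 65, 67, 75] (different length) produces [81, 70, 65, 67, 75, 12, 7, 15].

[81, 70, 65, 67, 75, 12, 7, 15]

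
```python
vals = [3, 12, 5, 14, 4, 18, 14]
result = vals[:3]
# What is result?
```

vals has length 7. The slice vals[:3] selects indices [0, 1, 2] (0->3, 1->12, 2->5), giving [3, 12, 5].

[3, 12, 5]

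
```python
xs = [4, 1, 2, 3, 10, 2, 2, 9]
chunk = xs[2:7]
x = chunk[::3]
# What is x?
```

xs has length 8. The slice xs[2:7] selects indices [2, 3, 4, 5, 6] (2->2, 3->3, 4->10, 5->2, 6->2), giving [2, 3, 10, 2, 2]. So chunk = [2, 3, 10, 2, 2]. chunk has length 5. The slice chunk[::3] selects indices [0, 3] (0->2, 3->2), giving [2, 2].

[2, 2]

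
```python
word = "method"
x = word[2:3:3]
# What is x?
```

word has length 6. The slice word[2:3:3] selects indices [2] (2->'t'), giving 't'.

't'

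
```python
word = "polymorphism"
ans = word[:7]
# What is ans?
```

word has length 12. The slice word[:7] selects indices [0, 1, 2, 3, 4, 5, 6] (0->'p', 1->'o', 2->'l', 3->'y', 4->'m', 5->'o', 6->'r'), giving 'polymor'.

'polymor'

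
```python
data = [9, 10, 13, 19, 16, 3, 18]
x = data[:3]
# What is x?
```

data has length 7. The slice data[:3] selects indices [0, 1, 2] (0->9, 1->10, 2->13), giving [9, 10, 13].

[9, 10, 13]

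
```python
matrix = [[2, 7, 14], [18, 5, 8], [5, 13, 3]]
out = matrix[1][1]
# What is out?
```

matrix[1] = [18, 5, 8]. Taking column 1 of that row yields 5.

5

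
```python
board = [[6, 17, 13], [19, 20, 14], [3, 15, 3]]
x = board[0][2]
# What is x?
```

board[0] = [6, 17, 13]. Taking column 2 of that row yields 13.

13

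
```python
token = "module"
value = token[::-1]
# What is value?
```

token has length 6. The slice token[::-1] selects indices [5, 4, 3, 2, 1, 0] (5->'e', 4->'l', 3->'u', 2->'d', 1->'o', 0->'m'), giving 'eludom'.

'eludom'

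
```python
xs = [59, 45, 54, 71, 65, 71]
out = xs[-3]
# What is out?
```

xs has length 6. Negative index -3 maps to positive index 6 + (-3) = 3. xs[3] = 71.

71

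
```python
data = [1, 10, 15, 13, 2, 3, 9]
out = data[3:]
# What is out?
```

data has length 7. The slice data[3:] selects indices [3, 4, 5, 6] (3->13, 4->2, 5->3, 6->9), giving [13, 2, 3, 9].

[13, 2, 3, 9]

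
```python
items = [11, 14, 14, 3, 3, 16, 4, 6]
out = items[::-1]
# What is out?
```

items has length 8. The slice items[::-1] selects indices [7, 6, 5, 4, 3, 2, 1, 0] (7->6, 6->4, 5->16, 4->3, 3->3, 2->14, 1->14, 0->11), giving [6, 4, 16, 3, 3, 14, 14, 11].

[6, 4, 16, 3, 3, 14, 14, 11]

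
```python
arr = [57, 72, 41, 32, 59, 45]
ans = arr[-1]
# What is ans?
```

arr has length 6. Negative index -1 maps to positive index 6 + (-1) = 5. arr[5] = 45.

45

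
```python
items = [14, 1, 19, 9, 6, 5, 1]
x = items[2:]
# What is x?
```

items has length 7. The slice items[2:] selects indices [2, 3, 4, 5, 6] (2->19, 3->9, 4->6, 5->5, 6->1), giving [19, 9, 6, 5, 1].

[19, 9, 6, 5, 1]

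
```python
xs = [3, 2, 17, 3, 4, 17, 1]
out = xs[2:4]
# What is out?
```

xs has length 7. The slice xs[2:4] selects indices [2, 3] (2->17, 3->3), giving [17, 3].

[17, 3]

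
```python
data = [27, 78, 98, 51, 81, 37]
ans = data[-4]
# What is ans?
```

data has length 6. Negative index -4 maps to positive index 6 + (-4) = 2. data[2] = 98.

98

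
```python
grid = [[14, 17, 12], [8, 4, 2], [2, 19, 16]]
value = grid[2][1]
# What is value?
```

grid[2] = [2, 19, 16]. Taking column 1 of that row yields 19.

19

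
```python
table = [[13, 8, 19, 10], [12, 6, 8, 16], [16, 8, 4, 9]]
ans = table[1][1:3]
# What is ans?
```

table[1] = [12, 6, 8, 16]. table[1] has length 4. The slice table[1][1:3] selects indices [1, 2] (1->6, 2->8), giving [6, 8].

[6, 8]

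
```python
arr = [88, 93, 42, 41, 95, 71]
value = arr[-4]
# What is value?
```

arr has length 6. Negative index -4 maps to positive index 6 + (-4) = 2. arr[2] = 42.

42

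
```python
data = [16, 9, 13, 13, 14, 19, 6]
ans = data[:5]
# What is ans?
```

data has length 7. The slice data[:5] selects indices [0, 1, 2, 3, 4] (0->16, 1->9, 2->13, 3->13, 4->14), giving [16, 9, 13, 13, 14].

[16, 9, 13, 13, 14]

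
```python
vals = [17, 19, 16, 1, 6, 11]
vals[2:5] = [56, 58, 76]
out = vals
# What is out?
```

vals starts as [17, 19, 16, 1, 6, 11] (length 6). The slice vals[2:5] covers indices [2, 3, 4] with values [16, 1, 6]. Replacing that slice with [56, 58, 76] (same length) produces [17, 19, 56, 58, 76, 11].

[17, 19, 56, 58, 76, 11]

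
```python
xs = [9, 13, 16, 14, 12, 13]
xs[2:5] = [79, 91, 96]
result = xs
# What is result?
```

xs starts as [9, 13, 16, 14, 12, 13] (length 6). The slice xs[2:5] covers indices [2, 3, 4] with values [16, 14, 12]. Replacing that slice with [79, 91, 96] (same length) produces [9, 13, 79, 91, 96, 13].

[9, 13, 79, 91, 96, 13]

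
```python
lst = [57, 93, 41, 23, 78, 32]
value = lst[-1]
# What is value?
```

lst has length 6. Negative index -1 maps to positive index 6 + (-1) = 5. lst[5] = 32.

32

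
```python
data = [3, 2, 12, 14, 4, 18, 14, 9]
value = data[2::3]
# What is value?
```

data has length 8. The slice data[2::3] selects indices [2, 5] (2->12, 5->18), giving [12, 18].

[12, 18]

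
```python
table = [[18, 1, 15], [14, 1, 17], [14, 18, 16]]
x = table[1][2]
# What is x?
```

table[1] = [14, 1, 17]. Taking column 2 of that row yields 17.

17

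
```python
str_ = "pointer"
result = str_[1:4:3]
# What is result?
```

str_ has length 7. The slice str_[1:4:3] selects indices [1] (1->'o'), giving 'o'.

'o'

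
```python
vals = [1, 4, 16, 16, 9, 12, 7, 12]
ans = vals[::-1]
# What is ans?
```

vals has length 8. The slice vals[::-1] selects indices [7, 6, 5, 4, 3, 2, 1, 0] (7->12, 6->7, 5->12, 4->9, 3->16, 2->16, 1->4, 0->1), giving [12, 7, 12, 9, 16, 16, 4, 1].

[12, 7, 12, 9, 16, 16, 4, 1]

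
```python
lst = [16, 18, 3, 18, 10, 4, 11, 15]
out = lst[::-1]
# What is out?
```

lst has length 8. The slice lst[::-1] selects indices [7, 6, 5, 4, 3, 2, 1, 0] (7->15, 6->11, 5->4, 4->10, 3->18, 2->3, 1->18, 0->16), giving [15, 11, 4, 10, 18, 3, 18, 16].

[15, 11, 4, 10, 18, 3, 18, 16]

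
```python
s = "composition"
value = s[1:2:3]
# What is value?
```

s has length 11. The slice s[1:2:3] selects indices [1] (1->'o'), giving 'o'.

'o'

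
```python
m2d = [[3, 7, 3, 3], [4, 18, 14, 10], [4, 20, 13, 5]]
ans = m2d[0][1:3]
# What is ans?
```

m2d[0] = [3, 7, 3, 3]. m2d[0] has length 4. The slice m2d[0][1:3] selects indices [1, 2] (1->7, 2->3), giving [7, 3].

[7, 3]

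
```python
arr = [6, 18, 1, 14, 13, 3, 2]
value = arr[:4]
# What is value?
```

arr has length 7. The slice arr[:4] selects indices [0, 1, 2, 3] (0->6, 1->18, 2->1, 3->14), giving [6, 18, 1, 14].

[6, 18, 1, 14]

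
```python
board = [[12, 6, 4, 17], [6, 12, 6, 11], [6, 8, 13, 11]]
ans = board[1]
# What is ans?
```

board has 3 rows. Row 1 is [6, 12, 6, 11].

[6, 12, 6, 11]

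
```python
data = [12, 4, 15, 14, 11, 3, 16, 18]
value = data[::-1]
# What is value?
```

data has length 8. The slice data[::-1] selects indices [7, 6, 5, 4, 3, 2, 1, 0] (7->18, 6->16, 5->3, 4->11, 3->14, 2->15, 1->4, 0->12), giving [18, 16, 3, 11, 14, 15, 4, 12].

[18, 16, 3, 11, 14, 15, 4, 12]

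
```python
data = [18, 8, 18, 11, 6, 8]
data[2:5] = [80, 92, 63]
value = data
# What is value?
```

data starts as [18, 8, 18, 11, 6, 8] (length 6). The slice data[2:5] covers indices [2, 3, 4] with values [18, 11, 6]. Replacing that slice with [80, 92, 63] (same length) produces [18, 8, 80, 92, 63, 8].

[18, 8, 80, 92, 63, 8]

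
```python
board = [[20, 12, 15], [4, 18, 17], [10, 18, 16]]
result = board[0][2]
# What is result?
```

board[0] = [20, 12, 15]. Taking column 2 of that row yields 15.

15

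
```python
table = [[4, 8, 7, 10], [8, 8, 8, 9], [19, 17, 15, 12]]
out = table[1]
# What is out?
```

table has 3 rows. Row 1 is [8, 8, 8, 9].

[8, 8, 8, 9]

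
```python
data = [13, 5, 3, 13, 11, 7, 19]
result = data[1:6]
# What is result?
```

data has length 7. The slice data[1:6] selects indices [1, 2, 3, 4, 5] (1->5, 2->3, 3->13, 4->11, 5->7), giving [5, 3, 13, 11, 7].

[5, 3, 13, 11, 7]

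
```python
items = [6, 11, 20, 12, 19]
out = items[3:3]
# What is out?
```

items has length 5. The slice items[3:3] resolves to an empty index range, so the result is [].

[]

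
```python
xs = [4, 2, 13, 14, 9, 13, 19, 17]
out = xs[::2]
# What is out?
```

xs has length 8. The slice xs[::2] selects indices [0, 2, 4, 6] (0->4, 2->13, 4->9, 6->19), giving [4, 13, 9, 19].

[4, 13, 9, 19]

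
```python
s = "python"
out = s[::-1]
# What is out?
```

s has length 6. The slice s[::-1] selects indices [5, 4, 3, 2, 1, 0] (5->'n', 4->'o', 3->'h', 2->'t', 1->'y', 0->'p'), giving 'nohtyp'.

'nohtyp'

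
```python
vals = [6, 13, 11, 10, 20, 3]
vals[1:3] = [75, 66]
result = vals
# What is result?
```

vals starts as [6, 13, 11, 10, 20, 3] (length 6). The slice vals[1:3] covers indices [1, 2] with values [13, 11]. Replacing that slice with [75, 66] (same length) produces [6, 75, 66, 10, 20, 3].

[6, 75, 66, 10, 20, 3]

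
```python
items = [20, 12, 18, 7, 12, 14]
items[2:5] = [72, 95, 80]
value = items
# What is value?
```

items starts as [20, 12, 18, 7, 12, 14] (length 6). The slice items[2:5] covers indices [2, 3, 4] with values [18, 7, 12]. Replacing that slice with [72, 95, 80] (same length) produces [20, 12, 72, 95, 80, 14].

[20, 12, 72, 95, 80, 14]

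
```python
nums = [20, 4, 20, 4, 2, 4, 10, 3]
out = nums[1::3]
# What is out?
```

nums has length 8. The slice nums[1::3] selects indices [1, 4, 7] (1->4, 4->2, 7->3), giving [4, 2, 3].

[4, 2, 3]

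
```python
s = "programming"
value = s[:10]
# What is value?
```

s has length 11. The slice s[:10] selects indices [0, 1, 2, 3, 4, 5, 6, 7, 8, 9] (0->'p', 1->'r', 2->'o', 3->'g', 4->'r', 5->'a', 6->'m', 7->'m', 8->'i', 9->'n'), giving 'programmin'.

'programmin'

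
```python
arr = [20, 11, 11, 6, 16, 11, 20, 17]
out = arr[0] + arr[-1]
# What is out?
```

arr has length 8. arr[0] = 20.
arr has length 8. Negative index -1 maps to positive index 8 + (-1) = 7. arr[7] = 17.
Sum: 20 + 17 = 37.

37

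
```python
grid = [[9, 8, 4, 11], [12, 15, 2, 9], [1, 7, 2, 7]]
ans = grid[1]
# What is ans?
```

grid has 3 rows. Row 1 is [12, 15, 2, 9].

[12, 15, 2, 9]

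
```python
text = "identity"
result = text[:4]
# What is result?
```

text has length 8. The slice text[:4] selects indices [0, 1, 2, 3] (0->'i', 1->'d', 2->'e', 3->'n'), giving 'iden'.

'iden'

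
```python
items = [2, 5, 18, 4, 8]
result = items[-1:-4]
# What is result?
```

items has length 5. The slice items[-1:-4] resolves to an empty index range, so the result is [].

[]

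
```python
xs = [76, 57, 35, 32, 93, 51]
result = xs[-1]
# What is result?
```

xs has length 6. Negative index -1 maps to positive index 6 + (-1) = 5. xs[5] = 51.

51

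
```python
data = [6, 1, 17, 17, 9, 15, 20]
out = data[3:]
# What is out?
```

data has length 7. The slice data[3:] selects indices [3, 4, 5, 6] (3->17, 4->9, 5->15, 6->20), giving [17, 9, 15, 20].

[17, 9, 15, 20]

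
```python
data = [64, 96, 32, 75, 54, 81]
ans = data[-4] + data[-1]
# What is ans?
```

data has length 6. Negative index -4 maps to positive index 6 + (-4) = 2. data[2] = 32.
data has length 6. Negative index -1 maps to positive index 6 + (-1) = 5. data[5] = 81.
Sum: 32 + 81 = 113.

113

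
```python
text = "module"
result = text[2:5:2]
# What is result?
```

text has length 6. The slice text[2:5:2] selects indices [2, 4] (2->'d', 4->'l'), giving 'dl'.

'dl'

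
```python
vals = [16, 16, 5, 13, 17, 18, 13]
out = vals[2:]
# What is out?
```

vals has length 7. The slice vals[2:] selects indices [2, 3, 4, 5, 6] (2->5, 3->13, 4->17, 5->18, 6->13), giving [5, 13, 17, 18, 13].

[5, 13, 17, 18, 13]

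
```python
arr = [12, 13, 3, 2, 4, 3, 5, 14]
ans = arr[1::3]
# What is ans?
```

arr has length 8. The slice arr[1::3] selects indices [1, 4, 7] (1->13, 4->4, 7->14), giving [13, 4, 14].

[13, 4, 14]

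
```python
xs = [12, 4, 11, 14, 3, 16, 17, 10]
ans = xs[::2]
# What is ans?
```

xs has length 8. The slice xs[::2] selects indices [0, 2, 4, 6] (0->12, 2->11, 4->3, 6->17), giving [12, 11, 3, 17].

[12, 11, 3, 17]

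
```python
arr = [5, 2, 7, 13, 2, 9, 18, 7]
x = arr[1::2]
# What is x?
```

arr has length 8. The slice arr[1::2] selects indices [1, 3, 5, 7] (1->2, 3->13, 5->9, 7->7), giving [2, 13, 9, 7].

[2, 13, 9, 7]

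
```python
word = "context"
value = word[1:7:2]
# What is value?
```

word has length 7. The slice word[1:7:2] selects indices [1, 3, 5] (1->'o', 3->'t', 5->'x'), giving 'otx'.

'otx'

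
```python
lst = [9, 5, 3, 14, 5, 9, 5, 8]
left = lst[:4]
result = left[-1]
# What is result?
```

lst has length 8. The slice lst[:4] selects indices [0, 1, 2, 3] (0->9, 1->5, 2->3, 3->14), giving [9, 5, 3, 14]. So left = [9, 5, 3, 14]. Then left[-1] = 14.

14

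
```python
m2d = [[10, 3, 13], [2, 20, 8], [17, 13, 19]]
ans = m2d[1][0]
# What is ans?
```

m2d[1] = [2, 20, 8]. Taking column 0 of that row yields 2.

2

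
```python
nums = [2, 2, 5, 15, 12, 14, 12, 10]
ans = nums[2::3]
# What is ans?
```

nums has length 8. The slice nums[2::3] selects indices [2, 5] (2->5, 5->14), giving [5, 14].

[5, 14]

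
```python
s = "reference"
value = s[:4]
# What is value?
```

s has length 9. The slice s[:4] selects indices [0, 1, 2, 3] (0->'r', 1->'e', 2->'f', 3->'e'), giving 'refe'.

'refe'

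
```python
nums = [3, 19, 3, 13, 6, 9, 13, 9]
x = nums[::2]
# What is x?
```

nums has length 8. The slice nums[::2] selects indices [0, 2, 4, 6] (0->3, 2->3, 4->6, 6->13), giving [3, 3, 6, 13].

[3, 3, 6, 13]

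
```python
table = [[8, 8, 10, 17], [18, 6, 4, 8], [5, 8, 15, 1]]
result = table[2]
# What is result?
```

table has 3 rows. Row 2 is [5, 8, 15, 1].

[5, 8, 15, 1]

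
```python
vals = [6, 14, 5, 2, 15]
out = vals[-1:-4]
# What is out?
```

vals has length 5. The slice vals[-1:-4] resolves to an empty index range, so the result is [].

[]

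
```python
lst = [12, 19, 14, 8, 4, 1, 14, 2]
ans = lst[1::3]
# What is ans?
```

lst has length 8. The slice lst[1::3] selects indices [1, 4, 7] (1->19, 4->4, 7->2), giving [19, 4, 2].

[19, 4, 2]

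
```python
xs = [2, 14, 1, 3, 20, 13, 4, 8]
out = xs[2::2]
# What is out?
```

xs has length 8. The slice xs[2::2] selects indices [2, 4, 6] (2->1, 4->20, 6->4), giving [1, 20, 4].

[1, 20, 4]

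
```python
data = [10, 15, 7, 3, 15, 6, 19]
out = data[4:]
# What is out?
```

data has length 7. The slice data[4:] selects indices [4, 5, 6] (4->15, 5->6, 6->19), giving [15, 6, 19].

[15, 6, 19]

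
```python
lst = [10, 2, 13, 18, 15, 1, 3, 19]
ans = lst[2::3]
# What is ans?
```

lst has length 8. The slice lst[2::3] selects indices [2, 5] (2->13, 5->1), giving [13, 1].

[13, 1]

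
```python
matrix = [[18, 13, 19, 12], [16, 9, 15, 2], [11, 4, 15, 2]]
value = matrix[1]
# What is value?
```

matrix has 3 rows. Row 1 is [16, 9, 15, 2].

[16, 9, 15, 2]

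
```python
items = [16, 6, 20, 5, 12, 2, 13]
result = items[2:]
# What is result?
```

items has length 7. The slice items[2:] selects indices [2, 3, 4, 5, 6] (2->20, 3->5, 4->12, 5->2, 6->13), giving [20, 5, 12, 2, 13].

[20, 5, 12, 2, 13]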